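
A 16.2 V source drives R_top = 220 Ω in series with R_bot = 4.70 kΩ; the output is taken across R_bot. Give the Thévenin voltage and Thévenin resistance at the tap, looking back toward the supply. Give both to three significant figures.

V_th = 15.5 V, R_th = 210 Ω

V_th is the open-circuit tap voltage: 16.2 × 4700/(220 + 4700) = 15.5 V.
With the supply zeroed, R_top and R_bot appear in parallel from the tap: R_th = R_top‖R_bot = (220 × 4700)/4920 = 210 Ω.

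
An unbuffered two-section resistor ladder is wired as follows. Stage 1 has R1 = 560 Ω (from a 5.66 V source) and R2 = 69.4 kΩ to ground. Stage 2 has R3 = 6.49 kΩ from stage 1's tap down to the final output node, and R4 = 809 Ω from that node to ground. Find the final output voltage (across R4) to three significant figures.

V_out ≈ 0.578 V

Stage 2 presents R3+R4 = 7299 Ω as a load on stage 1's tap.
Stage 1's lower leg becomes R2‖(R3+R4) = 6604 Ω, so V_mid = 5.66 × 6604/7164 = 5.218 V.
Stage 2 is itself unloaded: V_out = V_mid × R4/(R3+R4) = 5.218 × 809/7299 = 0.578 V.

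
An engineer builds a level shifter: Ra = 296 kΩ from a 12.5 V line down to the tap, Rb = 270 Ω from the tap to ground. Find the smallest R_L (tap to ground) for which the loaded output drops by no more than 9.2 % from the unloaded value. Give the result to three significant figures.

R_L(min) ≈ 2.66 kΩ

Output resistance R_th = Ra‖Rb = (296000 × 270)/296300 = 269.8 Ω.
The fractional drop is R_th/(R_th + R_L); requiring this ≤ 0.0920 gives R_L ≥ R_th(1/0.0920 − 1) = 269.8 × 9.870 = 2.66 kΩ.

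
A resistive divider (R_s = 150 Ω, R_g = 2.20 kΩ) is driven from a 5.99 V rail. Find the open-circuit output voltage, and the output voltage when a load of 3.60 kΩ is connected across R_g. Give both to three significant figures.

Unloaded: 5.61 V; loaded: 5.40 V

Open-circuit: V = 5.99 × 2200/(150 + 2200) = 5.61 V.
With the load, R_g becomes R_g‖R_L = 1366 Ω, so V = 5.99 × 1366/1516 = 5.40 V.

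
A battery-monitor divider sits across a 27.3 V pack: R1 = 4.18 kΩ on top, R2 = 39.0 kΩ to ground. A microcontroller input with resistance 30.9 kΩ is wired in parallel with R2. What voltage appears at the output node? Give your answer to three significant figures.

V_out ≈ 22.0 V

The load sits in parallel with R2: R2‖R_L = (39.0 × 30.9) / (39.0 + 30.9) = 17.24 kΩ.
V_out = 27.3 × 17.24 / (4.18 + 17.24) = 27.3 × 17.24/21.42 = 22.0 V.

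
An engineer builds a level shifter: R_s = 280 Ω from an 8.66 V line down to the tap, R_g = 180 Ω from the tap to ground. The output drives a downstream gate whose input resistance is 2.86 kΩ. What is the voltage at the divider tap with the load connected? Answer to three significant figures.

The load sits in parallel with R_g: R_g‖R_L = (180 × 2860) / (180 + 2860) = 169.3 Ω.
V_out = 8.66 × 169.3 / (280 + 169.3) = 8.66 × 169.3/449.3 = 3.26 V.
(Unloaded it would have been 3.39 V.)

V_out ≈ 3.26 V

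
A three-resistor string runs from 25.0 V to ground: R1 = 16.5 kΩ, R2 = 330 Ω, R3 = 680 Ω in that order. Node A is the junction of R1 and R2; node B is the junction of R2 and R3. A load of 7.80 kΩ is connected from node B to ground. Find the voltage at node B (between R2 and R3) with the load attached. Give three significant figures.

At node B, R3 is in parallel with the load: R3‖R_L = 625.5 Ω.
Below node A the resistance is R2 + (R3‖R_L) = 955.5 Ω, so V_A = 25.0 × 955.5/17460 = 1.368 V.
Then V_B = V_A × (R3‖R_L)/(R2 + R3‖R_L) = 1.368 × 625.5/955.5 = 0.896 V.

V ≈ 0.896 V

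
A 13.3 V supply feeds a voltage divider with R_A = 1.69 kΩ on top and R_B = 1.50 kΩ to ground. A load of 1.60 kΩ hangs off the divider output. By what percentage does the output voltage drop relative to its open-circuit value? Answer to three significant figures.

Unloaded V = 13.3 × 1.50/3.190 = 6.254 V.
Loaded: R_B‖R_L = 0.7742 kΩ, giving V = 13.3 × 0.7742/2.464 = 4.179 V.
Drop = (6.254 − 4.179) / 6.254 = 33.2 %.

33.2 %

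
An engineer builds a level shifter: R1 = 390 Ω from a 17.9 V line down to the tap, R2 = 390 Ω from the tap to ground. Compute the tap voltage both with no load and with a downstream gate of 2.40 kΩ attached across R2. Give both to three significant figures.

Open-circuit: V = 17.9 × 390/(390 + 390) = 8.95 V.
With the load, R2 becomes R2‖R_L = 335.5 Ω, so V = 17.9 × 335.5/725.5 = 8.28 V.

Unloaded: 8.95 V; loaded: 8.28 V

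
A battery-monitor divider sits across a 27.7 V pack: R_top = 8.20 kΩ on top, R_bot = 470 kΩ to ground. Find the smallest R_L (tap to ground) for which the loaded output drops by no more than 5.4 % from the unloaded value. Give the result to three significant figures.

R_L(min) ≈ 141 kΩ

Output resistance R_th = R_top‖R_bot = (8.20 × 470)/478.2 = 8.059 kΩ.
The fractional drop is R_th/(R_th + R_L); requiring this ≤ 0.0540 gives R_L ≥ R_th(1/0.0540 − 1) = 8.059 × 17.52 = 141 kΩ.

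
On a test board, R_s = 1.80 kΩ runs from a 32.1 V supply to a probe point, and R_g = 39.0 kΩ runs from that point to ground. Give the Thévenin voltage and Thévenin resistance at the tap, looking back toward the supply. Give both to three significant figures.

V_th is the open-circuit tap voltage: 32.1 × 39.0/(1.80 + 39.0) = 30.7 V.
With the supply zeroed, R_s and R_g appear in parallel from the tap: R_th = R_s‖R_g = (1.80 × 39.0)/40.80 = 1.72 kΩ.

V_th = 30.7 V, R_th = 1.72 kΩ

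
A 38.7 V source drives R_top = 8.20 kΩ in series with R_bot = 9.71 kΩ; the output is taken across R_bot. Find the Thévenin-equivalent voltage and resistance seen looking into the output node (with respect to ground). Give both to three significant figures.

V_th = 21.0 V, R_th = 4.45 kΩ

V_th is the open-circuit tap voltage: 38.7 × 9.71/(8.20 + 9.71) = 21.0 V.
With the supply zeroed, R_top and R_bot appear in parallel from the tap: R_th = R_top‖R_bot = (8.20 × 9.71)/17.91 = 4.45 kΩ.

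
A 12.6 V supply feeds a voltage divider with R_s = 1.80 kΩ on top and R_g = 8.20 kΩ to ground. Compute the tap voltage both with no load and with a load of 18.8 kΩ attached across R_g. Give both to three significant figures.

Unloaded: 10.3 V; loaded: 9.58 V

Open-circuit: V = 12.6 × 8.20/(1.80 + 8.20) = 10.3 V.
With the load, R_g becomes R_g‖R_L = 5.710 kΩ, so V = 12.6 × 5.710/7.510 = 9.58 V.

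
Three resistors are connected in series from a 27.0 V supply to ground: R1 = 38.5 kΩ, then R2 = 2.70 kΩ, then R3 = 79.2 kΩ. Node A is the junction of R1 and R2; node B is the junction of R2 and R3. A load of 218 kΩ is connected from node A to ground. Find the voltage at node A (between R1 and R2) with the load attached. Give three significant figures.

Below node A the series string R2+R3 = 81.90 kΩ sits in parallel with the 218 kΩ load: 59.53 kΩ.
V_A = 27.0 × 59.53/(38.5 + 59.53) = 16.4 V.

V ≈ 16.4 V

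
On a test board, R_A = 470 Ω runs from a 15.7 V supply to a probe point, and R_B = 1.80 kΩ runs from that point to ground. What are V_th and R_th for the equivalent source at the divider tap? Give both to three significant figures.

V_th = 12.4 V, R_th = 373 Ω

V_th is the open-circuit tap voltage: 15.7 × 1800/(470 + 1800) = 12.4 V.
With the supply zeroed, R_A and R_B appear in parallel from the tap: R_th = R_A‖R_B = (470 × 1800)/2270 = 373 Ω.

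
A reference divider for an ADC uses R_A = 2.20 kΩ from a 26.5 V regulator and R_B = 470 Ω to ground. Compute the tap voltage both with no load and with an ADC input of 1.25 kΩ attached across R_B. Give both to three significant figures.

Unloaded: 4.66 V; loaded: 3.56 V

Open-circuit: V = 26.5 × 470/(2200 + 470) = 4.66 V.
With the load, R_B becomes R_B‖R_L = 341.6 Ω, so V = 26.5 × 341.6/2542 = 3.56 V.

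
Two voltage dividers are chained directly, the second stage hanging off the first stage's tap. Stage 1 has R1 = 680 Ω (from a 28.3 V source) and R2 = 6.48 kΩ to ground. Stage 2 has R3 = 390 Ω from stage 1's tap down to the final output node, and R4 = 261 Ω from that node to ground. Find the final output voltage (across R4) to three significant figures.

V_out ≈ 5.28 V

Stage 2 presents R3+R4 = 651.0 Ω as a load on stage 1's tap.
Stage 1's lower leg becomes R2‖(R3+R4) = 591.6 Ω, so V_mid = 28.3 × 591.6/1272 = 13.17 V.
Stage 2 is itself unloaded: V_out = V_mid × R4/(R3+R4) = 13.17 × 261/651.0 = 5.28 V.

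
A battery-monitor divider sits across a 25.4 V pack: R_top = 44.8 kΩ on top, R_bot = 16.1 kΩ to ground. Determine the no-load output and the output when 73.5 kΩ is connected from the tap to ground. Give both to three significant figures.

Open-circuit: V = 25.4 × 16.1/(44.8 + 16.1) = 6.71 V.
With the load, R_bot becomes R_bot‖R_L = 13.21 kΩ, so V = 25.4 × 13.21/58.01 = 5.78 V.

Unloaded: 6.71 V; loaded: 5.78 V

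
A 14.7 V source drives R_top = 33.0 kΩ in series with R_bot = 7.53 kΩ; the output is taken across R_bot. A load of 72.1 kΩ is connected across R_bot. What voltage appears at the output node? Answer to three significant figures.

V_out ≈ 2.52 V

The load sits in parallel with R_bot: R_bot‖R_L = (7.53 × 72.1) / (7.53 + 72.1) = 6.818 kΩ.
V_out = 14.7 × 6.818 / (33.0 + 6.818) = 14.7 × 6.818/39.82 = 2.52 V.
(Unloaded it would have been 2.73 V.)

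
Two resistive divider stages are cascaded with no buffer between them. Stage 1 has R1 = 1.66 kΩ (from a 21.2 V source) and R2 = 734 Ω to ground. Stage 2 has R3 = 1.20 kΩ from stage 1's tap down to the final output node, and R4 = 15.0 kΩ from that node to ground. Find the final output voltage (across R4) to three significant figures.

Stage 2 presents R3+R4 = 16200 Ω as a load on stage 1's tap.
Stage 1's lower leg becomes R2‖(R3+R4) = 702.2 Ω, so V_mid = 21.2 × 702.2/2362 = 6.302 V.
Stage 2 is itself unloaded: V_out = V_mid × R4/(R3+R4) = 6.302 × 15000/16200 = 5.84 V.

V_out ≈ 5.84 V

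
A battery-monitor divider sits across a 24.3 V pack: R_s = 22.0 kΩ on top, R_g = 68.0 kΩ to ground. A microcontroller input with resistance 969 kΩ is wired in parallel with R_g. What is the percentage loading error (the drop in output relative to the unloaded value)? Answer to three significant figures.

1.69 %

The divider's output (Thévenin) resistance is R_s‖R_g = 16.62 kΩ.
Fractional drop under load = R_th/(R_th + R_L) = 16.62 / (16.62 + 969) = 0.01686.
So the output falls by 1.69 %.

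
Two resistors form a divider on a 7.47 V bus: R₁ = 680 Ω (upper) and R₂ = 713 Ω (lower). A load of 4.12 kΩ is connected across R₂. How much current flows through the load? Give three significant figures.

R₂‖R_L = 607.8 Ω; V_out = 7.47 × 607.8/1288 = 3.526 V.
I_L = V_out / R_L = 3.526 / 4.12 kΩ = 0.856 mA.

I_L ≈ 0.856 mA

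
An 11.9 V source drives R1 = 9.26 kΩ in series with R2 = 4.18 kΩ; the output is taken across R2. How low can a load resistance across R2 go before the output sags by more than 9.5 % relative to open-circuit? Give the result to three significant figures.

R_L(min) ≈ 27.4 kΩ

Output resistance R_th = R1‖R2 = (9.26 × 4.18)/13.44 = 2.880 kΩ.
The fractional drop is R_th/(R_th + R_L); requiring this ≤ 0.0950 gives R_L ≥ R_th(1/0.0950 − 1) = 2.880 × 9.526 = 27.4 kΩ.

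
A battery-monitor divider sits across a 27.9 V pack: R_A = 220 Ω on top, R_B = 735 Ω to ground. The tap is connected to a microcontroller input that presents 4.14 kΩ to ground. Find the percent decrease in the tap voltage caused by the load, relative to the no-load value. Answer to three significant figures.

The divider's output (Thévenin) resistance is R_A‖R_B = 169.3 Ω.
Fractional drop under load = R_th/(R_th + R_L) = 169.3 / (169.3 + 4140) = 0.03929.
So the output falls by 3.93 %.

3.93 %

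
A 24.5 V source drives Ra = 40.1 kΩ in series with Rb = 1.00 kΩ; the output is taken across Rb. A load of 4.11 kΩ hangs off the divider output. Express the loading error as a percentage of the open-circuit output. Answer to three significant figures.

19.2 %

Unloaded V = 24.5 × 1.00/41.10 = 0.5961 V.
Loaded: Rb‖R_L = 0.8043 kΩ, giving V = 24.5 × 0.8043/40.90 = 0.4817 V.
Drop = (0.5961 − 0.4817) / 0.5961 = 19.2 %.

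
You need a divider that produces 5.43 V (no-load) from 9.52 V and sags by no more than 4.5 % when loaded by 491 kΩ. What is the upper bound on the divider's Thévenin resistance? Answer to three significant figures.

R_th ≤ 23.1 kΩ

Loading drop = R_th/(R_th + R_L) ≤ 0.0450, so R_th ≤ R_L · ε/(1−ε) = 491 kΩ × 0.0450/0.9550 = 23.1 kΩ.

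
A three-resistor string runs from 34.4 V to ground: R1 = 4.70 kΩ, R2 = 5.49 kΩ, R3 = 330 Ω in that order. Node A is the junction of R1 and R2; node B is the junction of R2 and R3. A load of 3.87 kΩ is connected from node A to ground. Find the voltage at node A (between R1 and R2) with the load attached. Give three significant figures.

V ≈ 11.4 V

Below node A the series string R2+R3 = 5820 Ω sits in parallel with the 3870 Ω load: 2324 Ω.
V_A = 34.4 × 2324/(4700 + 2324) = 11.4 V.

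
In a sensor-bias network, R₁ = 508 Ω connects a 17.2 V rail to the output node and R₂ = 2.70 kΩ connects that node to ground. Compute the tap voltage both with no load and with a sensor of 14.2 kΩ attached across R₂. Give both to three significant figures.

Open-circuit: V = 17.2 × 2700/(508 + 2700) = 14.5 V.
With the load, R₂ becomes R₂‖R_L = 2269 Ω, so V = 17.2 × 2269/2777 = 14.1 V.

Unloaded: 14.5 V; loaded: 14.1 V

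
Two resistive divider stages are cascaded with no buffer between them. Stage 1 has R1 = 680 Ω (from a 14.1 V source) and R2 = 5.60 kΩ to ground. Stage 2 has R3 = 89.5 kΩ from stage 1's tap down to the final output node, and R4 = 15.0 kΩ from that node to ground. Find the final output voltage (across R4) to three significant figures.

V_out ≈ 1.79 V

Stage 2 presents R3+R4 = 104500 Ω as a load on stage 1's tap.
Stage 1's lower leg becomes R2‖(R3+R4) = 5315 Ω, so V_mid = 14.1 × 5315/5995 = 12.50 V.
Stage 2 is itself unloaded: V_out = V_mid × R4/(R3+R4) = 12.50 × 15000/104500 = 1.79 V.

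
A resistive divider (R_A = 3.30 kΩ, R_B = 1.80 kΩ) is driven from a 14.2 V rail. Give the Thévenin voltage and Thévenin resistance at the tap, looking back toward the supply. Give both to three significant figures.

V_th = 5.01 V, R_th = 1.16 kΩ

V_th is the open-circuit tap voltage: 14.2 × 1.80/(3.30 + 1.80) = 5.01 V.
With the supply zeroed, R_A and R_B appear in parallel from the tap: R_th = R_A‖R_B = (3.30 × 1.80)/5.100 = 1.16 kΩ.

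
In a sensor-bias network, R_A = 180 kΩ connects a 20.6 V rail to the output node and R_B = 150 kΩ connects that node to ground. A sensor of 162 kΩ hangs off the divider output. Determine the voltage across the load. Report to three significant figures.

V_out ≈ 6.22 V

The load sits in parallel with R_B: R_B‖R_L = (150 × 162) / (150 + 162) = 77.88 kΩ.
V_out = 20.6 × 77.88 / (180 + 77.88) = 20.6 × 77.88/257.9 = 6.22 V.
(Unloaded it would have been 9.36 V.)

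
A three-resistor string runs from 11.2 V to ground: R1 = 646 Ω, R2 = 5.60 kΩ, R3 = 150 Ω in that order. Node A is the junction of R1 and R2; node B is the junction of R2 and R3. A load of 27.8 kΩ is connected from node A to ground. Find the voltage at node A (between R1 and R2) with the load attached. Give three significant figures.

Below node A the series string R2+R3 = 5750 Ω sits in parallel with the 27800 Ω load: 4765 Ω.
V_A = 11.2 × 4765/(646 + 4765) = 9.86 V.

V ≈ 9.86 V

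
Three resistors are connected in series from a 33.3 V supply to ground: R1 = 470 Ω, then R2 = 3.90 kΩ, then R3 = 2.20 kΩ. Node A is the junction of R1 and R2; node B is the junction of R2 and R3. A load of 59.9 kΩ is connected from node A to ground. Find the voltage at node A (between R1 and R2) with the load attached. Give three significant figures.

V ≈ 30.7 V

Below node A the series string R2+R3 = 6100 Ω sits in parallel with the 59900 Ω load: 5536 Ω.
V_A = 33.3 × 5536/(470 + 5536) = 30.7 V.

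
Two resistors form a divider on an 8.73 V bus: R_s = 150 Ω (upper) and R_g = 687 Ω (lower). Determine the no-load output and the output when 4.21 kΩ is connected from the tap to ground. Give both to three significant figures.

Unloaded: 7.17 V; loaded: 6.96 V

Open-circuit: V = 8.73 × 687/(150 + 687) = 7.17 V.
With the load, R_g becomes R_g‖R_L = 590.6 Ω, so V = 8.73 × 590.6/740.6 = 6.96 V.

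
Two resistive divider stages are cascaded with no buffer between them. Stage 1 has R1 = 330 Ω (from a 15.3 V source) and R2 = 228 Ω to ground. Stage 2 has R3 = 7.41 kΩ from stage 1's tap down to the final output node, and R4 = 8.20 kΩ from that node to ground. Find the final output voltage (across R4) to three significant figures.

Stage 2 presents R3+R4 = 15610 Ω as a load on stage 1's tap.
Stage 1's lower leg becomes R2‖(R3+R4) = 224.7 Ω, so V_mid = 15.3 × 224.7/554.7 = 6.198 V.
Stage 2 is itself unloaded: V_out = V_mid × R4/(R3+R4) = 6.198 × 8200/15610 = 3.26 V.

V_out ≈ 3.26 V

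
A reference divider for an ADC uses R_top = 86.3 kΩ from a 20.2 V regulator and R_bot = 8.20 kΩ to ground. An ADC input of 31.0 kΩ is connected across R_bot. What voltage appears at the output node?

V_out ≈ 1.41 V

The load sits in parallel with R_bot: R_bot‖R_L = (8.20 × 31.0) / (8.20 + 31.0) = 6.485 kΩ.
V_out = 20.2 × 6.485 / (86.3 + 6.485) = 20.2 × 6.485/92.78 = 1.41 V.
(Unloaded it would have been 1.75 V.)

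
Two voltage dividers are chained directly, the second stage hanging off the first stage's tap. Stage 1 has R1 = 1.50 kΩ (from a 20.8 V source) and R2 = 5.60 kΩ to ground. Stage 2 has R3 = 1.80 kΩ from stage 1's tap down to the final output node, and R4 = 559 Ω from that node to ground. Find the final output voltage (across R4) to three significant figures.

V_out ≈ 2.59 V

Stage 2 presents R3+R4 = 2359 Ω as a load on stage 1's tap.
Stage 1's lower leg becomes R2‖(R3+R4) = 1660 Ω, so V_mid = 20.8 × 1660/3160 = 10.93 V.
Stage 2 is itself unloaded: V_out = V_mid × R4/(R3+R4) = 10.93 × 559/2359 = 2.59 V.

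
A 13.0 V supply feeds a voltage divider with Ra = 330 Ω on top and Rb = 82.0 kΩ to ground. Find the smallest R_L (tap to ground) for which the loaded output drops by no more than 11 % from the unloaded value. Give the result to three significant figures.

R_L(min) ≈ 2.66 kΩ

Output resistance R_th = Ra‖Rb = (330 × 82000)/82330 = 328.7 Ω.
The fractional drop is R_th/(R_th + R_L); requiring this ≤ 0.110 gives R_L ≥ R_th(1/0.110 − 1) = 328.7 × 8.091 = 2.66 kΩ.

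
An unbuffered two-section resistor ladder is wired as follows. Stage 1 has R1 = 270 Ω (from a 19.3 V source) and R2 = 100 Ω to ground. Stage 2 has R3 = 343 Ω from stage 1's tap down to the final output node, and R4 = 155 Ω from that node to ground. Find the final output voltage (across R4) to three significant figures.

V_out ≈ 1.42 V

Stage 2 presents R3+R4 = 498.0 Ω as a load on stage 1's tap.
Stage 1's lower leg becomes R2‖(R3+R4) = 83.28 Ω, so V_mid = 19.3 × 83.28/353.3 = 4.550 V.
Stage 2 is itself unloaded: V_out = V_mid × R4/(R3+R4) = 4.550 × 155/498.0 = 1.42 V.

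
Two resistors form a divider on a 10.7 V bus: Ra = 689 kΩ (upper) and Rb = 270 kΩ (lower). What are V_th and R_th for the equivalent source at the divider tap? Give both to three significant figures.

V_th is the open-circuit tap voltage: 10.7 × 270/(689 + 270) = 3.01 V.
With the supply zeroed, Ra and Rb appear in parallel from the tap: R_th = Ra‖Rb = (689 × 270)/959.0 = 194 kΩ.

V_th = 3.01 V, R_th = 194 kΩ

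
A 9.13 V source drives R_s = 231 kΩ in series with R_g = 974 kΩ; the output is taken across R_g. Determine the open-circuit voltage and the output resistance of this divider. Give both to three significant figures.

V_th is the open-circuit tap voltage: 9.13 × 974/(231 + 974) = 7.38 V.
With the supply zeroed, R_s and R_g appear in parallel from the tap: R_th = R_s‖R_g = (231 × 974)/1205 = 187 kΩ.

V_th = 7.38 V, R_th = 187 kΩ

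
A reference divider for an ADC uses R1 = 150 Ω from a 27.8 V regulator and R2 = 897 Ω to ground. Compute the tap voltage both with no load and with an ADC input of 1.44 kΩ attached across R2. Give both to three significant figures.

Open-circuit: V = 27.8 × 897/(150 + 897) = 23.8 V.
With the load, R2 becomes R2‖R_L = 552.7 Ω, so V = 27.8 × 552.7/702.7 = 21.9 V.

Unloaded: 23.8 V; loaded: 21.9 V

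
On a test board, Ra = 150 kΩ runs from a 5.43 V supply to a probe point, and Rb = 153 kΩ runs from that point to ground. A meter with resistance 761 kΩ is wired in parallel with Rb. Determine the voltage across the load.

V_out ≈ 2.49 V

The load sits in parallel with Rb: Rb‖R_L = (153 × 761) / (153 + 761) = 127.4 kΩ.
V_out = 5.43 × 127.4 / (150 + 127.4) = 5.43 × 127.4/277.4 = 2.49 V.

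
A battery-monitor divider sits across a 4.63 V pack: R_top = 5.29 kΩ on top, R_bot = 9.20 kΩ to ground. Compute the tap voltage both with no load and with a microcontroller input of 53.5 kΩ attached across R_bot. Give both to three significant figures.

Unloaded: 2.94 V; loaded: 2.77 V

Open-circuit: V = 4.63 × 9.20/(5.29 + 9.20) = 2.94 V.
With the load, R_bot becomes R_bot‖R_L = 7.850 kΩ, so V = 4.63 × 7.850/13.14 = 2.77 V.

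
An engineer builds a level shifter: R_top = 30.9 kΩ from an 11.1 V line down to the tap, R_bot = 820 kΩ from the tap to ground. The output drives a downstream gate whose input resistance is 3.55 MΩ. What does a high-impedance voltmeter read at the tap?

V_out ≈ 10.6 V

The load sits in parallel with R_bot: R_bot‖R_L = (820 × 3550) / (820 + 3550) = 666.1 kΩ.
V_out = 11.1 × 666.1 / (30.9 + 666.1) = 11.1 × 666.1/697.0 = 10.6 V.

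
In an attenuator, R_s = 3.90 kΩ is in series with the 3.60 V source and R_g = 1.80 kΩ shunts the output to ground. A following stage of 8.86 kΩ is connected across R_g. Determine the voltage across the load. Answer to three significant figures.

V_out ≈ 0.998 V

The load sits in parallel with R_g: R_g‖R_L = (1.80 × 8.86) / (1.80 + 8.86) = 1.496 kΩ.
V_out = 3.60 × 1.496 / (3.90 + 1.496) = 3.60 × 1.496/5.396 = 0.998 V.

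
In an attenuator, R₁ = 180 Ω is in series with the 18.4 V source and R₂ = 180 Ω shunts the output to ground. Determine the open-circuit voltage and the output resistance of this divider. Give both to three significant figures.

V_th is the open-circuit tap voltage: 18.4 × 180/(180 + 180) = 9.20 V.
With the supply zeroed, R₁ and R₂ appear in parallel from the tap: R_th = R₁‖R₂ = (180 × 180)/360.0 = 90.0 Ω.

V_th = 9.20 V, R_th = 90.0 Ω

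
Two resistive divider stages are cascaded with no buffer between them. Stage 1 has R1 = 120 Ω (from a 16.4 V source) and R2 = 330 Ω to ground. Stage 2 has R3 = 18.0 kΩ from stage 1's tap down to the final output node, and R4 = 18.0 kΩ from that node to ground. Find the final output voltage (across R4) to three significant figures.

Stage 2 presents R3+R4 = 36000 Ω as a load on stage 1's tap.
Stage 1's lower leg becomes R2‖(R3+R4) = 327.0 Ω, so V_mid = 16.4 × 327.0/447.0 = 12.00 V.
Stage 2 is itself unloaded: V_out = V_mid × R4/(R3+R4) = 12.00 × 18000/36000 = 6.00 V.

V_out ≈ 6.00 V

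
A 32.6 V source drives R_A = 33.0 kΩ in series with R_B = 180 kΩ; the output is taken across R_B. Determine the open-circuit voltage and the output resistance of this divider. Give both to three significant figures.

V_th is the open-circuit tap voltage: 32.6 × 180/(33.0 + 180) = 27.5 V.
With the supply zeroed, R_A and R_B appear in parallel from the tap: R_th = R_A‖R_B = (33.0 × 180)/213.0 = 27.9 kΩ.

V_th = 27.5 V, R_th = 27.9 kΩ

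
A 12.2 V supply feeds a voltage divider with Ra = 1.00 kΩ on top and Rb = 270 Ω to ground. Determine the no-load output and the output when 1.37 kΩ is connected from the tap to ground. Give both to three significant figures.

Unloaded: 2.59 V; loaded: 2.25 V

Open-circuit: V = 12.2 × 270/(1000 + 270) = 2.59 V.
With the load, Rb becomes Rb‖R_L = 225.5 Ω, so V = 12.2 × 225.5/1226 = 2.25 V.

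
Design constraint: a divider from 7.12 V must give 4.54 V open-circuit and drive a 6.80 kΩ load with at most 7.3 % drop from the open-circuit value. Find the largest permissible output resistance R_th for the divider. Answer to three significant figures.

R_th ≤ 535 Ω

Loading drop = R_th/(R_th + R_L) ≤ 0.0730, so R_th ≤ R_L · ε/(1−ε) = 6.80 kΩ × 0.0730/0.9270 = 535 Ω.
(Any R1, R2 with R2/(R1+R2) = 0.638 and R1‖R2 ≤ 535 Ω will meet the spec.)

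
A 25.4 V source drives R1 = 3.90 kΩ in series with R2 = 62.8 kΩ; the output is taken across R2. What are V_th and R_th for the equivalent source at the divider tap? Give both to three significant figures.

V_th = 23.9 V, R_th = 3.67 kΩ

V_th is the open-circuit tap voltage: 25.4 × 62.8/(3.90 + 62.8) = 23.9 V.
With the supply zeroed, R1 and R2 appear in parallel from the tap: R_th = R1‖R2 = (3.90 × 62.8)/66.70 = 3.67 kΩ.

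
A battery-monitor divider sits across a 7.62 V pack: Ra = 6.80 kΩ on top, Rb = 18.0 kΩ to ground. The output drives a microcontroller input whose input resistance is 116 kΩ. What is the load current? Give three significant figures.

I_L ≈ 0.0457 mA

Rb‖R_L = 15.58 kΩ; V_out = 7.62 × 15.58/22.38 = 5.305 V.
I_L = V_out / R_L = 5.305 / 116 kΩ = 0.0457 mA.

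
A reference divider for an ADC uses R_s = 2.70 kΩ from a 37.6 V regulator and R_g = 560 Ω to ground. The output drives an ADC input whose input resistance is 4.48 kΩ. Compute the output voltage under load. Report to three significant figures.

The load sits in parallel with R_g: R_g‖R_L = (560 × 4480) / (560 + 4480) = 497.8 Ω.
V_out = 37.6 × 497.8 / (2700 + 497.8) = 37.6 × 497.8/3198 = 5.85 V.

V_out ≈ 5.85 V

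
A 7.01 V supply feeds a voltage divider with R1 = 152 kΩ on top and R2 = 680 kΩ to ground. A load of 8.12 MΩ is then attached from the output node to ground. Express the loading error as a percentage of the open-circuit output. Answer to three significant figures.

The divider's output (Thévenin) resistance is R1‖R2 = 124.2 kΩ.
Fractional drop under load = R_th/(R_th + R_L) = 124.2 / (124.2 + 8120) = 0.01507.
So the output falls by 1.51 %.

1.51 %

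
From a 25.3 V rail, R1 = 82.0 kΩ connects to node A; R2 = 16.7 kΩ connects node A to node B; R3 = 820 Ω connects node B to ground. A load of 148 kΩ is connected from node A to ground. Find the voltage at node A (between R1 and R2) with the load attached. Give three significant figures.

V ≈ 4.06 V

Below node A the series string R2+R3 = 17520 Ω sits in parallel with the 148000 Ω load: 15670 Ω.
V_A = 25.3 × 15670/(82000 + 15670) = 4.06 V.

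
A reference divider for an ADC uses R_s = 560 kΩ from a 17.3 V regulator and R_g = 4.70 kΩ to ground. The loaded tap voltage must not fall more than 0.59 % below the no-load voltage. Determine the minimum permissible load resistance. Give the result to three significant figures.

Output resistance R_th = R_s‖R_g = (560 × 4.70)/564.7 = 4.661 kΩ.
The fractional drop is R_th/(R_th + R_L); requiring this ≤ 0.00590 gives R_L ≥ R_th(1/0.00590 − 1) = 4.661 × 168.5 = 785 kΩ.

R_L(min) ≈ 785 kΩ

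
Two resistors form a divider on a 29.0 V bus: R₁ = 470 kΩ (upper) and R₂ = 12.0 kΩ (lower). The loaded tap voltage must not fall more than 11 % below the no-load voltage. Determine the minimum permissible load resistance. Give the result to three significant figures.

R_L(min) ≈ 94.7 kΩ

Output resistance R_th = R₁‖R₂ = (470 × 12.0)/482.0 = 11.70 kΩ.
The fractional drop is R_th/(R_th + R_L); requiring this ≤ 0.110 gives R_L ≥ R_th(1/0.110 − 1) = 11.70 × 8.091 = 94.7 kΩ.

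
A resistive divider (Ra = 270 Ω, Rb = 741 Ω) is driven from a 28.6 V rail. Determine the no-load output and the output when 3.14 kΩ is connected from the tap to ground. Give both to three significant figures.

Unloaded: 21.0 V; loaded: 19.7 V

Open-circuit: V = 28.6 × 741/(270 + 741) = 21.0 V.
With the load, Rb becomes Rb‖R_L = 599.5 Ω, so V = 28.6 × 599.5/869.5 = 19.7 V.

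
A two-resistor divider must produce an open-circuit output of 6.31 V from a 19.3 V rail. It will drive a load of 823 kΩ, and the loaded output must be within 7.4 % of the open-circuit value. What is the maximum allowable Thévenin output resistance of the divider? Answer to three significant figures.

Loading drop = R_th/(R_th + R_L) ≤ 0.0740, so R_th ≤ R_L · ε/(1−ε) = 823 kΩ × 0.0740/0.9260 = 65.8 kΩ.

R_th ≤ 65.8 kΩ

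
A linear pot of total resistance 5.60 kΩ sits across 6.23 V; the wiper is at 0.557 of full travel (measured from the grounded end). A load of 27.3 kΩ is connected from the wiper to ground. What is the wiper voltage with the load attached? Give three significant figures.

The wiper splits the pot into (1−α)R = 2.481 kΩ above and αR = 3.119 kΩ below.
Lower section ‖ load = 2.799 kΩ.
V_wiper = 6.23 × 2.799/(2.481 + 2.799) = 3.30 V.

V ≈ 3.30 V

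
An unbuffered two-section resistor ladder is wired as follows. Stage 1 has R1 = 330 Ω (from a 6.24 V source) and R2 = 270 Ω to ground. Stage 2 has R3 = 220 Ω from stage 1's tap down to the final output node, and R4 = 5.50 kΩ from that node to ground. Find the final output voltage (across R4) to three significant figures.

V_out ≈ 2.63 V

Stage 2 presents R3+R4 = 5720 Ω as a load on stage 1's tap.
Stage 1's lower leg becomes R2‖(R3+R4) = 257.8 Ω, so V_mid = 6.24 × 257.8/587.8 = 2.737 V.
Stage 2 is itself unloaded: V_out = V_mid × R4/(R3+R4) = 2.737 × 5500/5720 = 2.63 V.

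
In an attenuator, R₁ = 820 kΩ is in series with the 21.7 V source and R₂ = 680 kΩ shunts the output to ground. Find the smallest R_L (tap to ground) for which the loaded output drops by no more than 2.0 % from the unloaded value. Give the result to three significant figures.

R_L(min) ≈ 18.2 MΩ

Output resistance R_th = R₁‖R₂ = (820 × 680)/1500 = 371.7 kΩ.
The fractional drop is R_th/(R_th + R_L); requiring this ≤ 0.0200 gives R_L ≥ R_th(1/0.0200 − 1) = 371.7 × 49.00 = 18.2 MΩ.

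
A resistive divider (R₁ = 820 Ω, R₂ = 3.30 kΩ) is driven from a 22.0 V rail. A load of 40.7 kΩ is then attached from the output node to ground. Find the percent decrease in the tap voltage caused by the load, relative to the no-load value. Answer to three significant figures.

1.59 %

The divider's output (Thévenin) resistance is R₁‖R₂ = 656.8 Ω.
Fractional drop under load = R_th/(R_th + R_L) = 656.8 / (656.8 + 40700) = 0.01588.
So the output falls by 1.59 %.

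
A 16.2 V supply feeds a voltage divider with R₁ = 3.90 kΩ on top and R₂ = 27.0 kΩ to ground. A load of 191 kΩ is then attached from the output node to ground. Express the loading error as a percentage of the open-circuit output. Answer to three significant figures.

1.75 %

The divider's output (Thévenin) resistance is R₁‖R₂ = 3.408 kΩ.
Fractional drop under load = R_th/(R_th + R_L) = 3.408 / (3.408 + 191) = 0.01753.
So the output falls by 1.75 %.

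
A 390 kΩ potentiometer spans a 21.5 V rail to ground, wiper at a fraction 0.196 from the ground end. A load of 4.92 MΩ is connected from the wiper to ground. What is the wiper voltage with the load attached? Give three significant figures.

The wiper splits the pot into (1−α)R = 313.6 kΩ above and αR = 76.44 kΩ below.
Lower section ‖ load = 75.27 kΩ.
V_wiper = 21.5 × 75.27/(313.6 + 75.27) = 4.16 V.

V ≈ 4.16 V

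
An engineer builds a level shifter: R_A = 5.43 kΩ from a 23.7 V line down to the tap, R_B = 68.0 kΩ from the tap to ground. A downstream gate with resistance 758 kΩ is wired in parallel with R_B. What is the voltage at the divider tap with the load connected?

The load sits in parallel with R_B: R_B‖R_L = (68.0 × 758) / (68.0 + 758) = 62.40 kΩ.
V_out = 23.7 × 62.40 / (5.43 + 62.40) = 23.7 × 62.40/67.83 = 21.8 V.

V_out ≈ 21.8 V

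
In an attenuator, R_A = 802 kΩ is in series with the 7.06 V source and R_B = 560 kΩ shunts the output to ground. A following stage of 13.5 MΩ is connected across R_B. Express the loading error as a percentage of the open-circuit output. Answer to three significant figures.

The divider's output (Thévenin) resistance is R_A‖R_B = 329.8 kΩ.
Fractional drop under load = R_th/(R_th + R_L) = 329.8 / (329.8 + 13500) = 0.02384.
So the output falls by 2.38 %.

2.38 %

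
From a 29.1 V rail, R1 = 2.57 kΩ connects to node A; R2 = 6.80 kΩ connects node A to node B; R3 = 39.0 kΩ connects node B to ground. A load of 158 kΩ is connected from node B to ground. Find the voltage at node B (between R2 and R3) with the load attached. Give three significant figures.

At node B, R3 is in parallel with the load: R3‖R_L = 31.28 kΩ.
Below node A the resistance is R2 + (R3‖R_L) = 38.08 kΩ, so V_A = 29.1 × 38.08/40.65 = 27.26 V.
Then V_B = V_A × (R3‖R_L)/(R2 + R3‖R_L) = 27.26 × 31.28/38.08 = 22.4 V.

V ≈ 22.4 V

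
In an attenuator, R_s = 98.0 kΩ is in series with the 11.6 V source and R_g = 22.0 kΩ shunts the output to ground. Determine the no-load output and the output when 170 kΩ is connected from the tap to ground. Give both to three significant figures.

Open-circuit: V = 11.6 × 22.0/(98.0 + 22.0) = 2.13 V.
With the load, R_g becomes R_g‖R_L = 19.48 kΩ, so V = 11.6 × 19.48/117.5 = 1.92 V.

Unloaded: 2.13 V; loaded: 1.92 V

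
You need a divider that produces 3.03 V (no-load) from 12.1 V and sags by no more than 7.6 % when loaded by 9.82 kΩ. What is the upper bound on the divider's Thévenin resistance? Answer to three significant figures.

Loading drop = R_th/(R_th + R_L) ≤ 0.0760, so R_th ≤ R_L · ε/(1−ε) = 9.82 kΩ × 0.0760/0.9240 = 808 Ω.

R_th ≤ 808 Ω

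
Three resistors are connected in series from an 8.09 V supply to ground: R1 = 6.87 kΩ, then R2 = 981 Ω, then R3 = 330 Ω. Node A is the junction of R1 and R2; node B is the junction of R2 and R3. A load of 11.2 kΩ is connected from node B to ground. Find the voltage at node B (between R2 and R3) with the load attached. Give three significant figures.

V ≈ 0.317 V

At node B, R3 is in parallel with the load: R3‖R_L = 320.6 Ω.
Below node A the resistance is R2 + (R3‖R_L) = 1302 Ω, so V_A = 8.09 × 1302/8172 = 1.289 V.
Then V_B = V_A × (R3‖R_L)/(R2 + R3‖R_L) = 1.289 × 320.6/1302 = 0.317 V.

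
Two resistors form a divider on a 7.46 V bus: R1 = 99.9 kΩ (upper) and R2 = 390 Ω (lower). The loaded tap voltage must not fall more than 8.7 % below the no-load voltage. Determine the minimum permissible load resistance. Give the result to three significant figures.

R_L(min) ≈ 4.08 kΩ

Output resistance R_th = R1‖R2 = (99900 × 390)/100300 = 388.5 Ω.
The fractional drop is R_th/(R_th + R_L); requiring this ≤ 0.0870 gives R_L ≥ R_th(1/0.0870 − 1) = 388.5 × 10.49 = 4.08 kΩ.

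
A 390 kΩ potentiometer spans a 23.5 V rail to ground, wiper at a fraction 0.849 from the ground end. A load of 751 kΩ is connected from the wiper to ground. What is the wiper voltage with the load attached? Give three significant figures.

V ≈ 18.7 V

The wiper splits the pot into (1−α)R = 58.89 kΩ above and αR = 331.1 kΩ below.
Lower section ‖ load = 229.8 kΩ.
V_wiper = 23.5 × 229.8/(58.89 + 229.8) = 18.7 V.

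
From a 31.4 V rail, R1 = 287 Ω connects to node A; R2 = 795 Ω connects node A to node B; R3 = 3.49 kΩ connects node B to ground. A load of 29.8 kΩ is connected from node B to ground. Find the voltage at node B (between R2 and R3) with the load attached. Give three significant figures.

V ≈ 23.3 V

At node B, R3 is in parallel with the load: R3‖R_L = 3124 Ω.
Below node A the resistance is R2 + (R3‖R_L) = 3919 Ω, so V_A = 31.4 × 3919/4206 = 29.26 V.
Then V_B = V_A × (R3‖R_L)/(R2 + R3‖R_L) = 29.26 × 3124/3919 = 23.3 V.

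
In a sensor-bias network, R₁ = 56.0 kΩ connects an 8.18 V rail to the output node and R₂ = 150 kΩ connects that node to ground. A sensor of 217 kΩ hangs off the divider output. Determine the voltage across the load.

V_out ≈ 5.01 V

The load sits in parallel with R₂: R₂‖R_L = (150 × 217) / (150 + 217) = 88.69 kΩ.
V_out = 8.18 × 88.69 / (56.0 + 88.69) = 8.18 × 88.69/144.7 = 5.01 V.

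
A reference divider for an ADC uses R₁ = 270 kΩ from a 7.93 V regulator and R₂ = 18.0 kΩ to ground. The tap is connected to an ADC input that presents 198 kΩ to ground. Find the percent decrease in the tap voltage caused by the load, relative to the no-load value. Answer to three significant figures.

7.85 %

The divider's output (Thévenin) resistance is R₁‖R₂ = 16.88 kΩ.
Fractional drop under load = R_th/(R_th + R_L) = 16.88 / (16.88 + 198) = 0.07853.
So the output falls by 7.85 %.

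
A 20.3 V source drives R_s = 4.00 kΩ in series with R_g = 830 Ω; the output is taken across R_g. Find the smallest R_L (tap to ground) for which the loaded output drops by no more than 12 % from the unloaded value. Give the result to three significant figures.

Output resistance R_th = R_s‖R_g = (4000 × 830)/4830 = 687.4 Ω.
The fractional drop is R_th/(R_th + R_L); requiring this ≤ 0.120 gives R_L ≥ R_th(1/0.120 − 1) = 687.4 × 7.333 = 5.04 kΩ.

R_L(min) ≈ 5.04 kΩ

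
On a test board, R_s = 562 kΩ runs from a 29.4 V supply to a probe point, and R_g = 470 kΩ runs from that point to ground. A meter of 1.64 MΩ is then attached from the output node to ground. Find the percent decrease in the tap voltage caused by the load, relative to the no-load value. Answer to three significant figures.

13.5 %

The divider's output (Thévenin) resistance is R_s‖R_g = 255.9 kΩ.
Fractional drop under load = R_th/(R_th + R_L) = 255.9 / (255.9 + 1640) = 0.1350.
So the output falls by 13.5 %.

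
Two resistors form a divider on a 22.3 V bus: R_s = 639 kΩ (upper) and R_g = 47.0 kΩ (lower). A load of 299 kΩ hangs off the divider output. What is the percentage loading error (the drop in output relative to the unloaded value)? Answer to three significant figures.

Unloaded V = 22.3 × 47.0/686.0 = 1.5278 V.
Loaded: R_g‖R_L = 40.62 kΩ, giving V = 22.3 × 40.62/679.6 = 1.3327 V.
Drop = (1.5278 − 1.3327) / 1.5278 = 12.8 %.

12.8 %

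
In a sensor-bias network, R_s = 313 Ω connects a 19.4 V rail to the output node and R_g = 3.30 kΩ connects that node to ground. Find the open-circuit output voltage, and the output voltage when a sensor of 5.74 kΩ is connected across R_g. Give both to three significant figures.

Open-circuit: V = 19.4 × 3300/(313 + 3300) = 17.7 V.
With the load, R_g becomes R_g‖R_L = 2095 Ω, so V = 19.4 × 2095/2408 = 16.9 V.

Unloaded: 17.7 V; loaded: 16.9 V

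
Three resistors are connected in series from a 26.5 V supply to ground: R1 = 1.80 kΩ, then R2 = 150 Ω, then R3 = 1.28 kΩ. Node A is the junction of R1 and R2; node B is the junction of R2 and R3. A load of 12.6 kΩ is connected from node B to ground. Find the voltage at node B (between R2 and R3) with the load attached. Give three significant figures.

V ≈ 9.89 V

At node B, R3 is in parallel with the load: R3‖R_L = 1162 Ω.
Below node A the resistance is R2 + (R3‖R_L) = 1312 Ω, so V_A = 26.5 × 1312/3112 = 11.17 V.
Then V_B = V_A × (R3‖R_L)/(R2 + R3‖R_L) = 11.17 × 1162/1312 = 9.89 V.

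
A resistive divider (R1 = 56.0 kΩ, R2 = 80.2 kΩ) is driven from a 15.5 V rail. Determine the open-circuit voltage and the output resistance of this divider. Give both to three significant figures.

V_th = 9.13 V, R_th = 33.0 kΩ

V_th is the open-circuit tap voltage: 15.5 × 80.2/(56.0 + 80.2) = 9.13 V.
With the supply zeroed, R1 and R2 appear in parallel from the tap: R_th = R1‖R2 = (56.0 × 80.2)/136.2 = 33.0 kΩ.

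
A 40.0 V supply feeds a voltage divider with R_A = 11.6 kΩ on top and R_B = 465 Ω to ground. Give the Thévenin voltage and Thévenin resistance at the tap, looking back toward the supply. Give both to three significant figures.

V_th is the open-circuit tap voltage: 40.0 × 465/(11600 + 465) = 1.54 V.
With the supply zeroed, R_A and R_B appear in parallel from the tap: R_th = R_A‖R_B = (11600 × 465)/12060 = 447 Ω.

V_th = 1.54 V, R_th = 447 Ω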